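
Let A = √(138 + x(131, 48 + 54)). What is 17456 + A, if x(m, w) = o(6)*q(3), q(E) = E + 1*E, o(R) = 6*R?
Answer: 17456 + √354 ≈ 17475.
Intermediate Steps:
q(E) = 2*E (q(E) = E + E = 2*E)
x(m, w) = 216 (x(m, w) = (6*6)*(2*3) = 36*6 = 216)
A = √354 (A = √(138 + 216) = √354 ≈ 18.815)
17456 + A = 17456 + √354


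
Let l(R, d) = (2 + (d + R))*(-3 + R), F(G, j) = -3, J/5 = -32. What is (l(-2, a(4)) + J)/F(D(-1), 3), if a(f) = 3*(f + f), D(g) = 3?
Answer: 280/3 ≈ 93.333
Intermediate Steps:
J = -160 (J = 5*(-32) = -160)
a(f) = 6*f (a(f) = 3*(2*f) = 6*f)
l(R, d) = (-3 + R)*(2 + R + d) (l(R, d) = (2 + (R + d))*(-3 + R) = (2 + R + d)*(-3 + R) = (-3 + R)*(2 + R + d))
(l(-2, a(4)) + J)/F(D(-1), 3) = ((-6 + (-2)² - 1*(-2) - 18*4 - 12*4) - 160)/(-3) = ((-6 + 4 + 2 - 3*24 - 2*24) - 160)*(-⅓) = ((-6 + 4 + 2 - 72 - 48) - 160)*(-⅓) = (-120 - 160)*(-⅓) = -280*(-⅓) = 280/3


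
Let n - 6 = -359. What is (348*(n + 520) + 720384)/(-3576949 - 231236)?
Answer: -51900/253879 ≈ -0.20443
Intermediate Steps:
n = -353 (n = 6 - 359 = -353)
(348*(n + 520) + 720384)/(-3576949 - 231236) = (348*(-353 + 520) + 720384)/(-3576949 - 231236) = (348*167 + 720384)/(-3808185) = (58116 + 720384)*(-1/3808185) = 778500*(-1/3808185) = -51900/253879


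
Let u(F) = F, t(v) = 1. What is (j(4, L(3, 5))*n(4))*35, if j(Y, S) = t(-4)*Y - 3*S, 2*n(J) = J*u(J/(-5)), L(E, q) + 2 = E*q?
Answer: 1960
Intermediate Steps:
L(E, q) = -2 + E*q
n(J) = -J²/10 (n(J) = (J*(J/(-5)))/2 = (J*(J*(-⅕)))/2 = (J*(-J/5))/2 = (-J²/5)/2 = -J²/10)
j(Y, S) = Y - 3*S (j(Y, S) = 1*Y - 3*S = Y - 3*S)
(j(4, L(3, 5))*n(4))*35 = ((4 - 3*(-2 + 3*5))*(-⅒*4²))*35 = ((4 - 3*(-2 + 15))*(-⅒*16))*35 = ((4 - 3*13)*(-8/5))*35 = ((4 - 39)*(-8/5))*35 = -35*(-8/5)*35 = 56*35 = 1960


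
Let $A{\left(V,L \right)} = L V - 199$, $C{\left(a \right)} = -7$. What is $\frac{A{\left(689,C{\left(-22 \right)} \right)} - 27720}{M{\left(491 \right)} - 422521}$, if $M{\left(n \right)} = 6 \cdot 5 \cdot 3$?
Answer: $\frac{32742}{422431} \approx 0.077508$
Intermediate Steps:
$M{\left(n \right)} = 90$ ($M{\left(n \right)} = 30 \cdot 3 = 90$)
$A{\left(V,L \right)} = -199 + L V$
$\frac{A{\left(689,C{\left(-22 \right)} \right)} - 27720}{M{\left(491 \right)} - 422521} = \frac{\left(-199 - 4823\right) - 27720}{90 - 422521} = \frac{\left(-199 - 4823\right) - 27720}{-422431} = \left(-5022 - 27720\right) \left(- \frac{1}{422431}\right) = \left(-32742\right) \left(- \frac{1}{422431}\right) = \frac{32742}{422431}$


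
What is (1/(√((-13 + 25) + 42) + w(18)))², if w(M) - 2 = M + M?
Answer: 749/966050 - 57*√6/483025 ≈ 0.00048627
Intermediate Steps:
w(M) = 2 + 2*M (w(M) = 2 + (M + M) = 2 + 2*M)
(1/(√((-13 + 25) + 42) + w(18)))² = (1/(√((-13 + 25) + 42) + (2 + 2*18)))² = (1/(√(12 + 42) + (2 + 36)))² = (1/(√54 + 38))² = (1/(3*√6 + 38))² = (1/(38 + 3*√6))² = (38 + 3*√6)⁻²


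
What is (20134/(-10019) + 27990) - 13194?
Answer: 148220990/10019 ≈ 14794.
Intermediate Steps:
(20134/(-10019) + 27990) - 13194 = (20134*(-1/10019) + 27990) - 13194 = (-20134/10019 + 27990) - 13194 = 280411676/10019 - 13194 = 148220990/10019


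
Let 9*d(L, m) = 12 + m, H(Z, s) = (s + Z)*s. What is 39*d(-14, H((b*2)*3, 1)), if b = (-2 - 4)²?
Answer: 2977/3 ≈ 992.33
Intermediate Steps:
b = 36 (b = (-6)² = 36)
H(Z, s) = s*(Z + s) (H(Z, s) = (Z + s)*s = s*(Z + s))
d(L, m) = 4/3 + m/9 (d(L, m) = (12 + m)/9 = 4/3 + m/9)
39*d(-14, H((b*2)*3, 1)) = 39*(4/3 + (1*((36*2)*3 + 1))/9) = 39*(4/3 + (1*(72*3 + 1))/9) = 39*(4/3 + (1*(216 + 1))/9) = 39*(4/3 + (1*217)/9) = 39*(4/3 + (⅑)*217) = 39*(4/3 + 217/9) = 39*(229/9) = 2977/3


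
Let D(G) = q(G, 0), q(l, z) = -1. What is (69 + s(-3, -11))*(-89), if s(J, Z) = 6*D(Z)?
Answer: -5607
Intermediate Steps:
D(G) = -1
s(J, Z) = -6 (s(J, Z) = 6*(-1) = -6)
(69 + s(-3, -11))*(-89) = (69 - 6)*(-89) = 63*(-89) = -5607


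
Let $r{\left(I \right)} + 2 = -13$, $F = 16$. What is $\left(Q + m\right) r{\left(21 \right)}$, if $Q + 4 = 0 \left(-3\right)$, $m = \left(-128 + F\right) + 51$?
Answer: $975$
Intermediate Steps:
$r{\left(I \right)} = -15$ ($r{\left(I \right)} = -2 - 13 = -15$)
$m = -61$ ($m = \left(-128 + 16\right) + 51 = -112 + 51 = -61$)
$Q = -4$ ($Q = -4 + 0 \left(-3\right) = -4 + 0 = -4$)
$\left(Q + m\right) r{\left(21 \right)} = \left(-4 - 61\right) \left(-15\right) = \left(-65\right) \left(-15\right) = 975$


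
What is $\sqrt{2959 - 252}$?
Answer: $\sqrt{2707} \approx 52.029$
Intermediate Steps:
$\sqrt{2959 - 252} = \sqrt{2707}$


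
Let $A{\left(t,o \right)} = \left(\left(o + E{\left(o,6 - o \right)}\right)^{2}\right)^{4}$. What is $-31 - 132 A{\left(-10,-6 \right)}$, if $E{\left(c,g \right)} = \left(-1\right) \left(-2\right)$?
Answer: $-8650783$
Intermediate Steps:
$E{\left(c,g \right)} = 2$
$A{\left(t,o \right)} = \left(2 + o\right)^{8}$ ($A{\left(t,o \right)} = \left(\left(o + 2\right)^{2}\right)^{4} = \left(\left(2 + o\right)^{2}\right)^{4} = \left(2 + o\right)^{8}$)
$-31 - 132 A{\left(-10,-6 \right)} = -31 - 132 \left(2 - 6\right)^{8} = -31 - 132 \left(-4\right)^{8} = -31 - 8650752 = -8650783$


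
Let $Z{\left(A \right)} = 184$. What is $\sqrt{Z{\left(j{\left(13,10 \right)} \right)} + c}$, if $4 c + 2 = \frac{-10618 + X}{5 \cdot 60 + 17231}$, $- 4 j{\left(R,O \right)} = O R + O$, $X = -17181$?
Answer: $\frac{\sqrt{225097251105}}{35062} \approx 13.532$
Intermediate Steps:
$j{\left(R,O \right)} = - \frac{O}{4} - \frac{O R}{4}$ ($j{\left(R,O \right)} = - \frac{O R + O}{4} = - \frac{O + O R}{4} = - \frac{O}{4} - \frac{O R}{4}$)
$c = - \frac{62861}{70124}$ ($c = - \frac{1}{2} + \frac{\left(-10618 - 17181\right) \frac{1}{5 \cdot 60 + 17231}}{4} = - \frac{1}{2} + \frac{\left(-27799\right) \frac{1}{300 + 17231}}{4} = - \frac{1}{2} + \frac{\left(-27799\right) \frac{1}{17531}}{4} = - \frac{1}{2} + \frac{1}{4} \left(- \frac{27799}{17531}\right) = - \frac{1}{2} - \frac{27799}{70124} = - \frac{62861}{70124} \approx -0.89643$)
$\sqrt{Z{\left(j{\left(13,10 \right)} \right)} + c} = \sqrt{184 - \frac{62861}{70124}} = \sqrt{\frac{12839955}{70124}} = \frac{\sqrt{225097251105}}{35062}$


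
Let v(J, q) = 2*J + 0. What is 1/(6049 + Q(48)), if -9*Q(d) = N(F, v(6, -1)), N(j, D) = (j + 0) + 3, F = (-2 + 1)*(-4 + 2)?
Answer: 9/54436 ≈ 0.00016533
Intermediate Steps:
v(J, q) = 2*J
F = 2 (F = -1*(-2) = 2)
N(j, D) = 3 + j (N(j, D) = j + 3 = 3 + j)
Q(d) = -5/9 (Q(d) = -(3 + 2)/9 = -⅑*5 = -5/9)
1/(6049 + Q(48)) = 1/(6049 - 5/9) = 1/(54436/9) = 9/54436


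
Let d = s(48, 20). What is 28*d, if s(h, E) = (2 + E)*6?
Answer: 3696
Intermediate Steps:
s(h, E) = 12 + 6*E
d = 132 (d = 12 + 6*20 = 12 + 120 = 132)
28*d = 28*132 = 3696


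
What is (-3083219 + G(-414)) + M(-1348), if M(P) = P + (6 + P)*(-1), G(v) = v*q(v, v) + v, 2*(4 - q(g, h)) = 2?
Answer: -3084881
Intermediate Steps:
q(g, h) = 3 (q(g, h) = 4 - ½*2 = 4 - 1 = 3)
G(v) = 4*v (G(v) = v*3 + v = 3*v + v = 4*v)
M(P) = -6 (M(P) = P + (-6 - P) = -6)
(-3083219 + G(-414)) + M(-1348) = (-3083219 + 4*(-414)) - 6 = (-3083219 - 1656) - 6 = -3084875 - 6 = -3084881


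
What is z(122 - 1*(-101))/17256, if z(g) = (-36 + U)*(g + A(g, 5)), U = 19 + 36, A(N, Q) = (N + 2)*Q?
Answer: 6403/4314 ≈ 1.4842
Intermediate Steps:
A(N, Q) = Q*(2 + N) (A(N, Q) = (2 + N)*Q = Q*(2 + N))
U = 55
z(g) = 190 + 114*g (z(g) = (-36 + 55)*(g + 5*(2 + g)) = 19*(g + (10 + 5*g)) = 19*(10 + 6*g) = 190 + 114*g)
z(122 - 1*(-101))/17256 = (190 + 114*(122 - 1*(-101)))/17256 = (190 + 114*(122 + 101))*(1/17256) = (190 + 114*223)*(1/17256) = (190 + 25422)*(1/17256) = 25612*(1/17256) = 6403/4314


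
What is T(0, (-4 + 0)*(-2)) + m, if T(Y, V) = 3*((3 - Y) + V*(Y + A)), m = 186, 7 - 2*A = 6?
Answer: 207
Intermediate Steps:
A = 1/2 (A = 7/2 - 1/2*6 = 7/2 - 3 = 1/2 ≈ 0.50000)
T(Y, V) = 9 - 3*Y + 3*V*(1/2 + Y) (T(Y, V) = 3*((3 - Y) + V*(Y + 1/2)) = 3*((3 - Y) + V*(1/2 + Y)) = 3*(3 - Y + V*(1/2 + Y)) = 9 - 3*Y + 3*V*(1/2 + Y))
T(0, (-4 + 0)*(-2)) + m = (9 - 3*0 + 3*((-4 + 0)*(-2))/2 + 3*((-4 + 0)*(-2))*0) + 186 = (9 + 0 + 3*(-4*(-2))/2 + 3*(-4*(-2))*0) + 186 = (9 + 0 + (3/2)*8 + 3*8*0) + 186 = (9 + 0 + 12 + 0) + 186 = 21 + 186 = 207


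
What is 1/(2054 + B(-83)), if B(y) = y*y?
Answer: 1/8943 ≈ 0.00011182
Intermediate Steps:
B(y) = y²
1/(2054 + B(-83)) = 1/(2054 + (-83)²) = 1/(2054 + 6889) = 1/8943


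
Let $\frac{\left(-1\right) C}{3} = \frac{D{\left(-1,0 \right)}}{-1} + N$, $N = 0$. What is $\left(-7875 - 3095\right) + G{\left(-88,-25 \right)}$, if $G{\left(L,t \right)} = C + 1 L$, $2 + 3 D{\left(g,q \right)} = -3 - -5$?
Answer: $-11058$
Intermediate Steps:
$D{\left(g,q \right)} = 0$ ($D{\left(g,q \right)} = - \frac{2}{3} + \frac{-3 - -5}{3} = - \frac{2}{3} + \frac{-3 + 5}{3} = - \frac{2}{3} + \frac{1}{3} \cdot 2 = - \frac{2}{3} + \frac{2}{3} = 0$)
$C = 0$ ($C = - 3 \left(\frac{1}{-1} \cdot 0 + 0\right) = - 3 \left(\left(-1\right) 0 + 0\right) = - 3 \left(0 + 0\right) = \left(-3\right) 0 = 0$)
$G{\left(L,t \right)} = L$ ($G{\left(L,t \right)} = 0 + 1 L = 0 + L = L$)
$\left(-7875 - 3095\right) + G{\left(-88,-25 \right)} = \left(-7875 - 3095\right) - 88 = -10970 - 88 = -11058$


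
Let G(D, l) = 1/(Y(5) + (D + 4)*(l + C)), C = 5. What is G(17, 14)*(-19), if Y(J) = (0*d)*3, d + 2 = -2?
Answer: -1/21 ≈ -0.047619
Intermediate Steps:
d = -4 (d = -2 - 2 = -4)
Y(J) = 0 (Y(J) = (0*(-4))*3 = 0*3 = 0)
G(D, l) = 1/((4 + D)*(5 + l)) (G(D, l) = 1/(0 + (D + 4)*(l + 5)) = 1/(0 + (4 + D)*(5 + l)) = 1/((4 + D)*(5 + l)))
G(17, 14)*(-19) = -19/(20 + 4*14 + 5*17 + 17*14) = -19/(20 + 56 + 85 + 238) = -19/399 = (1/399)*(-19) = -1/21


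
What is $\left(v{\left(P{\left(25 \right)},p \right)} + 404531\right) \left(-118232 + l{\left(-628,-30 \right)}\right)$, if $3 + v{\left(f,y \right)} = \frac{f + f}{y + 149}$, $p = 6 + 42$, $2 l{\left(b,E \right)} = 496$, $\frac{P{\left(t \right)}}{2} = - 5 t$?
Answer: $- \frac{9402323823744}{197} \approx -4.7728 \cdot 10^{10}$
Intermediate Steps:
$P{\left(t \right)} = - 10 t$ ($P{\left(t \right)} = 2 \left(- 5 t\right) = - 10 t$)
$l{\left(b,E \right)} = 248$ ($l{\left(b,E \right)} = \frac{1}{2} \cdot 496 = 248$)
$p = 48$
$v{\left(f,y \right)} = -3 + \frac{2 f}{149 + y}$ ($v{\left(f,y \right)} = -3 + \frac{f + f}{y + 149} = -3 + \frac{2 f}{149 + y}$)
$\left(v{\left(P{\left(25 \right)},p \right)} + 404531\right) \left(-118232 + l{\left(-628,-30 \right)}\right) = \left(\frac{-447 - 144 + 2 \left(\left(-10\right) 25\right)}{149 + 48} + 404531\right) \left(-118232 + 248\right) = \left(\frac{-447 - 144 + 2 \left(-250\right)}{197} + 404531\right) \left(-117984\right) = \left(\frac{-447 - 144 - 500}{197} + 404531\right) \left(-117984\right) = \left(\frac{1}{197} \left(-1091\right) + 404531\right) \left(-117984\right) = \left(- \frac{1091}{197} + 404531\right) \left(-117984\right) = \frac{79691516}{197} \left(-117984\right) = - \frac{9402323823744}{197}$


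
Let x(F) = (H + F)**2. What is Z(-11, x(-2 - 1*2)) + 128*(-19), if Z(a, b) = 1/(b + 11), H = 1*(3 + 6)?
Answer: -87551/36 ≈ -2432.0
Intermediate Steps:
H = 9 (H = 1*9 = 9)
x(F) = (9 + F)**2
Z(a, b) = 1/(11 + b)
Z(-11, x(-2 - 1*2)) + 128*(-19) = 1/(11 + (9 + (-2 - 1*2))**2) + 128*(-19) = 1/(11 + (9 + (-2 - 2))**2) - 2432 = 1/(11 + (9 - 4)**2) - 2432 = 1/(11 + 5**2) - 2432 = 1/(11 + 25) - 2432 = 1/36 - 2432 = -87551/36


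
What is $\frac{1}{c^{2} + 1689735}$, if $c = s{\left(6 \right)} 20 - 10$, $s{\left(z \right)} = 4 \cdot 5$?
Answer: $\frac{1}{1841835} \approx 5.4294 \cdot 10^{-7}$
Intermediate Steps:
$s{\left(z \right)} = 20$
$c = 390$ ($c = 20 \cdot 20 - 10 = 400 - 10 = 390$)
$\frac{1}{c^{2} + 1689735} = \frac{1}{390^{2} + 1689735} = \frac{1}{152100 + 1689735} = \frac{1}{1841835}$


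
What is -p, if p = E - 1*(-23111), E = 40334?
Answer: -63445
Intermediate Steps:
p = 63445 (p = 40334 - 1*(-23111) = 40334 + 23111 = 63445)
-p = -1*63445 = -63445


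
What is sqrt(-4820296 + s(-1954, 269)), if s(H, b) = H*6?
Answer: 2*I*sqrt(1208005) ≈ 2198.2*I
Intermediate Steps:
s(H, b) = 6*H
sqrt(-4820296 + s(-1954, 269)) = sqrt(-4820296 + 6*(-1954)) = sqrt(-4820296 - 11724) = sqrt(-4832020) = 2*I*sqrt(1208005)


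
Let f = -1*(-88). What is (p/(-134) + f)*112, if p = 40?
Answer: 658112/67 ≈ 9822.6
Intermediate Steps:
f = 88
(p/(-134) + f)*112 = (40/(-134) + 88)*112 = (40*(-1/134) + 88)*112 = (-20/67 + 88)*112 = (5876/67)*112 = 658112/67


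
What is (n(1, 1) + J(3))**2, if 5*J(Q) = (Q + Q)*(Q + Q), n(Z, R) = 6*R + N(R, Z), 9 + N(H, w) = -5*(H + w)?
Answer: 841/25 ≈ 33.640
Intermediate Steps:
N(H, w) = -9 - 5*H - 5*w (N(H, w) = -9 - 5*(H + w) = -9 + (-5*H - 5*w) = -9 - 5*H - 5*w)
n(Z, R) = -9 + R - 5*Z (n(Z, R) = 6*R + (-9 - 5*R - 5*Z) = -9 + R - 5*Z)
J(Q) = 4*Q**2/5 (J(Q) = ((Q + Q)*(Q + Q))/5 = ((2*Q)*(2*Q))/5 = (4*Q**2)/5 = 4*Q**2/5)
(n(1, 1) + J(3))**2 = ((-9 + 1 - 5*1) + (4/5)*3**2)**2 = ((-9 + 1 - 5) + (4/5)*9)**2 = (-13 + 36/5)**2 = (-29/5)**2 = 841/25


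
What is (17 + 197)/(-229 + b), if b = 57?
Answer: -107/86 ≈ -1.2442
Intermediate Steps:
(17 + 197)/(-229 + b) = (17 + 197)/(-229 + 57) = 214/(-172) = 214*(-1/172) = -107/86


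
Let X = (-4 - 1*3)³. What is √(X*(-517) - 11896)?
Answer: √165435 ≈ 406.74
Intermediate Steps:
X = -343 (X = (-4 - 3)³ = (-7)³ = -343)
√(X*(-517) - 11896) = √(-343*(-517) - 11896) = √(177331 - 11896) = √165435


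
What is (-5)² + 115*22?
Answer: 2555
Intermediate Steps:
(-5)² + 115*22 = 25 + 2530 = 2555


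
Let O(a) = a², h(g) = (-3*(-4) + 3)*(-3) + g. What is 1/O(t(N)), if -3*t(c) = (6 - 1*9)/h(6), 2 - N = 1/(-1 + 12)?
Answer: 1521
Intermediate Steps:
h(g) = -45 + g (h(g) = (12 + 3)*(-3) + g = 15*(-3) + g = -45 + g)
N = 21/11 (N = 2 - 1/(-1 + 12) = 2 - 1/11 = 21/11 ≈ 1.9091)
t(c) = -1/39 (t(c) = -(6 - 1*9)/(3*(-45 + 6)) = -(6 - 9)/(3*(-39)) = -(-1)*(-1)/39 = -⅓*1/13 = -1/39)
1/O(t(N)) = 1/((-1/39)²) = 1/(1/1521) = 1521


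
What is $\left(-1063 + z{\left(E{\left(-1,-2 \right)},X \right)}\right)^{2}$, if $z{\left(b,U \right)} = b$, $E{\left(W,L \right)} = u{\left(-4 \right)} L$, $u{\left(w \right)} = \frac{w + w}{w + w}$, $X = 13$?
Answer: $1134225$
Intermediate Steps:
$u{\left(w \right)} = 1$ ($u{\left(w \right)} = \frac{2 w}{2 w} = 2 w \frac{1}{2 w} = 1$)
$E{\left(W,L \right)} = L$ ($E{\left(W,L \right)} = 1 L = L$)
$\left(-1063 + z{\left(E{\left(-1,-2 \right)},X \right)}\right)^{2} = \left(-1063 - 2\right)^{2} = \left(-1065\right)^{2} = 1134225$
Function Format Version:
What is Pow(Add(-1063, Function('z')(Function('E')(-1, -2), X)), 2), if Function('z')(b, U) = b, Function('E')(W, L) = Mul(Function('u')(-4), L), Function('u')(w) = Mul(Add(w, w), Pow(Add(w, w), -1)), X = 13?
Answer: 1134225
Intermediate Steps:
Function('u')(w) = 1 (Function('u')(w) = Mul(Mul(2, w), Pow(Mul(2, w), -1)) = Mul(Mul(2, w), Mul(Rational(1, 2), Pow(w, -1))) = 1)
Function('E')(W, L) = L (Function('E')(W, L) = Mul(1, L) = L)
Pow(Add(-1063, Function('z')(Function('E')(-1, -2), X)), 2) = Pow(Add(-1063, -2), 2) = Pow(-1065, 2) = 1134225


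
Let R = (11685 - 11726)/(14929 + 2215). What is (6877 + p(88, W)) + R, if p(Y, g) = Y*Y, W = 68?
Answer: 250662383/17144 ≈ 14621.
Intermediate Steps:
p(Y, g) = Y**2
R = -41/17144 ≈ -0.0023915
(6877 + p(88, W)) + R = (6877 + 88**2) - 41/17144 = (6877 + 7744) - 41/17144 = 14621 - 41/17144 = 250662383/17144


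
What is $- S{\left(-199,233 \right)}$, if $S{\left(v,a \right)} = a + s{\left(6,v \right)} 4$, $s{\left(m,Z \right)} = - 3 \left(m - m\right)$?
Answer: $-233$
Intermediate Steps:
$s{\left(m,Z \right)} = 0$ ($s{\left(m,Z \right)} = \left(-3\right) 0 = 0$)
$S{\left(v,a \right)} = a$ ($S{\left(v,a \right)} = a + 0 \cdot 4 = a + 0 = a$)
$- S{\left(-199,233 \right)} = \left(-1\right) 233 = -233$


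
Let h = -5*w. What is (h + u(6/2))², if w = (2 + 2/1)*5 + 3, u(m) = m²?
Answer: 11236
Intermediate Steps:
w = 23 (w = (2 + 2*1)*5 + 3 = (2 + 2)*5 + 3 = 4*5 + 3 = 20 + 3 = 23)
h = -115 (h = -5*23 = -115)
(h + u(6/2))² = (-115 + (6/2)²)² = (-115 + (6*(½))²)² = (-115 + 3²)² = (-115 + 9)² = (-106)² = 11236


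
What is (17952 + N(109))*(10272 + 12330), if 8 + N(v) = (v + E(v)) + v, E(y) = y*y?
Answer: 679031886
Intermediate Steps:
E(y) = y**2
N(v) = -8 + v**2 + 2*v (N(v) = -8 + ((v + v**2) + v) = -8 + (v**2 + 2*v) = -8 + v**2 + 2*v)
(17952 + N(109))*(10272 + 12330) = (17952 + (-8 + 109**2 + 2*109))*(10272 + 12330) = (17952 + (-8 + 11881 + 218))*22602 = (17952 + 12091)*22602 = 30043*22602 = 679031886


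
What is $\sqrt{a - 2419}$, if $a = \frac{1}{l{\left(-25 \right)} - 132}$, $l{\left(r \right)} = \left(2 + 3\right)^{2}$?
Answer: $\frac{i \sqrt{27695238}}{107} \approx 49.183 i$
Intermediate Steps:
$l{\left(r \right)} = 25$ ($l{\left(r \right)} = 5^{2} = 25$)
$a = - \frac{1}{107}$ ($a = \frac{1}{25 - 132} = \frac{1}{-107} = - \frac{1}{107} \approx -0.0093458$)
$\sqrt{a - 2419} = \sqrt{- \frac{1}{107} - 2419} = \sqrt{- \frac{258834}{107}} = \frac{i \sqrt{27695238}}{107}$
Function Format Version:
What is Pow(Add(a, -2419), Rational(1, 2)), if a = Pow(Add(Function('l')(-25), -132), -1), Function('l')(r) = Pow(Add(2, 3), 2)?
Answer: Mul(Rational(1, 107), I, Pow(27695238, Rational(1, 2))) ≈ Mul(49.183, I)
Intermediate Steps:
Function('l')(r) = 25 (Function('l')(r) = Pow(5, 2) = 25)
a = Rational(-1, 107) (a = Pow(Add(25, -132), -1) = Pow(-107, -1) = Rational(-1, 107) ≈ -0.0093458)
Pow(Add(a, -2419), Rational(1, 2)) = Pow(Add(Rational(-1, 107), -2419), Rational(1, 2)) = Pow(Rational(-258834, 107), Rational(1, 2)) = Mul(Rational(1, 107), I, Pow(27695238, Rational(1, 2)))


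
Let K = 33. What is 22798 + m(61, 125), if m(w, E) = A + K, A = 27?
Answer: 22858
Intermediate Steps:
m(w, E) = 60 (m(w, E) = 27 + 33 = 60)
22798 + m(61, 125) = 22798 + 60 = 22858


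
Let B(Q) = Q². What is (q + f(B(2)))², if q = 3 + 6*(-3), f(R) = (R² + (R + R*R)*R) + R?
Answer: 7225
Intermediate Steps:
f(R) = R + R² + R*(R + R²) (f(R) = (R² + (R + R²)*R) + R = (R² + R*(R + R²)) + R = R + R² + R*(R + R²))
q = -15 (q = 3 - 18 = -15)
(q + f(B(2)))² = (-15 + 2²*(1 + (2²)² + 2*2²))² = (-15 + 4*(1 + 4² + 2*4))² = (-15 + 4*(1 + 16 + 8))² = (-15 + 4*25)² = (-15 + 100)² = 85² = 7225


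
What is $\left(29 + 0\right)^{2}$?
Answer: $841$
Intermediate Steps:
$\left(29 + 0\right)^{2} = 29^{2} = 841$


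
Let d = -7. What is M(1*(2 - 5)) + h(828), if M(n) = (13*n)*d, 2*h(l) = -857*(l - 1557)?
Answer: 625299/2 ≈ 3.1265e+5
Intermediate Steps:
h(l) = 1334349/2 - 857*l/2 (h(l) = (-857*(l - 1557))/2 = (-857*(-1557 + l))/2 = (1334349 - 857*l)/2 = 1334349/2 - 857*l/2)
M(n) = -91*n (M(n) = (13*n)*(-7) = -91*n)
M(1*(2 - 5)) + h(828) = -91*(2 - 5) + (1334349/2 - 857/2*828) = -91*(-3) + (1334349/2 - 354798) = -91*(-3) + 624753/2 = 273 + 624753/2 = 625299/2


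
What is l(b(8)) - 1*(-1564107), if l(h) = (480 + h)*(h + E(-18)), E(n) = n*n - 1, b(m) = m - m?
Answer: 1719147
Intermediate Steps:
b(m) = 0
E(n) = -1 + n**2 (E(n) = n**2 - 1 = -1 + n**2)
l(h) = (323 + h)*(480 + h) (l(h) = (480 + h)*(h + (-1 + (-18)**2)) = (480 + h)*(h + (-1 + 324)) = (480 + h)*(h + 323) = (480 + h)*(323 + h) = (323 + h)*(480 + h))
l(b(8)) - 1*(-1564107) = (155040 + 0**2 + 803*0) - 1*(-1564107) = (155040 + 0 + 0) + 1564107 = 155040 + 1564107 = 1719147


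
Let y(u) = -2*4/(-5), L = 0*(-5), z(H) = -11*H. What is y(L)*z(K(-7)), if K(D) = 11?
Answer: -968/5 ≈ -193.60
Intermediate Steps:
L = 0
y(u) = 8/5 (y(u) = -8*(-1/5) = 8/5)
y(L)*z(K(-7)) = 8*(-11*11)/5 = (8/5)*(-121) = -968/5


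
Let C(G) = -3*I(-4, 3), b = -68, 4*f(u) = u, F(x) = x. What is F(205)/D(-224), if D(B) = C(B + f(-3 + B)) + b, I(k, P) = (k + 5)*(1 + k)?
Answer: -205/59 ≈ -3.4746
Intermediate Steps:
f(u) = u/4
I(k, P) = (1 + k)*(5 + k) (I(k, P) = (5 + k)*(1 + k) = (1 + k)*(5 + k))
C(G) = 9 (C(G) = -3*(5 + (-4)**2 + 6*(-4)) = -3*(5 + 16 - 24) = -3*(-3) = 9)
D(B) = -59 (D(B) = 9 - 68 = -59)
F(205)/D(-224) = 205/(-59) = 205*(-1/59) = -205/59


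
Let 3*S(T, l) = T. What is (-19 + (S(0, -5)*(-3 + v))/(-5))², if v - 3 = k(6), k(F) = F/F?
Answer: 361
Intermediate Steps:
S(T, l) = T/3
k(F) = 1
v = 4 (v = 3 + 1 = 4)
(-19 + (S(0, -5)*(-3 + v))/(-5))² = (-19 + (((⅓)*0)*(-3 + 4))/(-5))² = (-19 + (0*1)*(-⅕))² = (-19 + 0*(-⅕))² = (-19 + 0)² = (-19)² = 361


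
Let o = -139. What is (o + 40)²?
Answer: 9801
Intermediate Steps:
(o + 40)² = (-139 + 40)² = (-99)² = 9801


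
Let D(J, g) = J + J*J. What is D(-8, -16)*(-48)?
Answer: -2688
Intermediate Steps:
D(J, g) = J + J**2
D(-8, -16)*(-48) = -8*(1 - 8)*(-48) = -8*(-7)*(-48) = 56*(-48) = -2688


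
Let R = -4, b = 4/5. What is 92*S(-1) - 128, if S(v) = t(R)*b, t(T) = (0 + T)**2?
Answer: 5248/5 ≈ 1049.6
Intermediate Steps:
b = 4/5 (b = 4*(1/5) = 4/5 ≈ 0.80000)
t(T) = T**2
S(v) = 64/5 (S(v) = (-4)**2*(4/5) = 16*(4/5) = 64/5)
92*S(-1) - 128 = 92*(64/5) - 128 = 5888/5 - 128 = 5248/5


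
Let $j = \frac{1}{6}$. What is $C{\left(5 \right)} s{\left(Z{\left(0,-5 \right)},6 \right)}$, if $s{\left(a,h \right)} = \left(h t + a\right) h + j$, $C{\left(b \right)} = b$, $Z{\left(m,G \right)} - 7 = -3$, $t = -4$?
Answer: $- \frac{3595}{6} \approx -599.17$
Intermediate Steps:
$Z{\left(m,G \right)} = 4$ ($Z{\left(m,G \right)} = 7 - 3 = 4$)
$j = \frac{1}{6} \approx 0.16667$
$s{\left(a,h \right)} = \frac{1}{6} + h \left(a - 4 h\right)$ ($s{\left(a,h \right)} = \left(h \left(-4\right) + a\right) h + \frac{1}{6} = \left(- 4 h + a\right) h + \frac{1}{6} = \left(a - 4 h\right) h + \frac{1}{6} = h \left(a - 4 h\right) + \frac{1}{6} = \frac{1}{6} + h \left(a - 4 h\right)$)
$C{\left(5 \right)} s{\left(Z{\left(0,-5 \right)},6 \right)} = 5 \left(\frac{1}{6} - 4 \cdot 6^{2} + 4 \cdot 6\right) = 5 \left(\frac{1}{6} - 144 + 24\right) = 5 \left(- \frac{719}{6}\right) = - \frac{3595}{6}$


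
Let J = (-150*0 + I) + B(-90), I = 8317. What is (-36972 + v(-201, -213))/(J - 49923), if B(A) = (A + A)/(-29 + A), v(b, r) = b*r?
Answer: -695079/4950934 ≈ -0.14039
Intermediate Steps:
B(A) = 2*A/(-29 + A) (B(A) = (2*A)/(-29 + A) = 2*A/(-29 + A))
J = 989903/119 (J = (-150*0 + 8317) + 2*(-90)/(-29 - 90) = (0 + 8317) + 2*(-90)/(-119) = 8317 + 2*(-90)*(-1/119) = 8317 + 180/119 = 989903/119 ≈ 8318.5)
(-36972 + v(-201, -213))/(J - 49923) = (-36972 - 201*(-213))/(989903/119 - 49923) = (-36972 + 42813)/(-4950934/119) = 5841*(-119/4950934) = -695079/4950934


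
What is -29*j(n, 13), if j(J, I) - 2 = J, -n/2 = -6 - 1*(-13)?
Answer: 348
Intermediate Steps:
n = -14 (n = -2*(-6 - 1*(-13)) = -2*(-6 + 13) = -2*7 = -14)
j(J, I) = 2 + J
-29*j(n, 13) = -29*(2 - 14) = -29*(-12) = 348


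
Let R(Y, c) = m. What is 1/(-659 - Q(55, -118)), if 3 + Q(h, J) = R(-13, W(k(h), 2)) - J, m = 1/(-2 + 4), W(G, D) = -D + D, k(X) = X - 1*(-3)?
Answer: -2/1549 ≈ -0.0012912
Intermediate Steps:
k(X) = 3 + X (k(X) = X + 3 = 3 + X)
W(G, D) = 0
m = 1/2 ≈ 0.50000
R(Y, c) = 1/2
Q(h, J) = -5/2 - J (Q(h, J) = -3 + (1/2 - J) = -5/2 - J)
1/(-659 - Q(55, -118)) = 1/(-659 - (-5/2 - 1*(-118))) = 1/(-659 - (-5/2 + 118)) = 1/(-659 - 1*231/2) = 1/(-659 - 231/2) = 1/(-1549/2) = -2/1549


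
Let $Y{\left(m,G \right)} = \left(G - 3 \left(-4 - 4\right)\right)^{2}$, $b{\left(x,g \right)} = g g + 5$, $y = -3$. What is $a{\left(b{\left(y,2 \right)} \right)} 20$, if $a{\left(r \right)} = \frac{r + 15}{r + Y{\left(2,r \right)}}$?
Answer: $\frac{80}{183} \approx 0.43716$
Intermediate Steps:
$b{\left(x,g \right)} = 5 + g^{2}$ ($b{\left(x,g \right)} = g^{2} + 5 = 5 + g^{2}$)
$Y{\left(m,G \right)} = \left(24 + G\right)^{2}$ ($Y{\left(m,G \right)} = \left(G - -24\right)^{2} = \left(G + 24\right)^{2} = \left(24 + G\right)^{2}$)
$a{\left(r \right)} = \frac{15 + r}{r + \left(24 + r\right)^{2}}$ ($a{\left(r \right)} = \frac{r + 15}{r + \left(24 + r\right)^{2}} = \frac{15 + r}{r + \left(24 + r\right)^{2}}$)
$a{\left(b{\left(y,2 \right)} \right)} 20 = \frac{15 + \left(5 + 2^{2}\right)}{\left(5 + 2^{2}\right) + \left(24 + \left(5 + 2^{2}\right)\right)^{2}} \cdot 20 = \frac{15 + \left(5 + 4\right)}{\left(5 + 4\right) + \left(24 + \left(5 + 4\right)\right)^{2}} \cdot 20 = \frac{15 + 9}{9 + \left(24 + 9\right)^{2}} \cdot 20 = \frac{1}{9 + 33^{2}} \cdot 24 \cdot 20 = \frac{1}{9 + 1089} \cdot 24 \cdot 20 = \frac{1}{1098} \cdot 24 \cdot 20 = \frac{4}{183} \cdot 20 = \frac{80}{183}$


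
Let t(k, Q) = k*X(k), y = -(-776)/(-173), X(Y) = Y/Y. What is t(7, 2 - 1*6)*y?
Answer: -5432/173 ≈ -31.399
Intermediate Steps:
X(Y) = 1
y = -776/173 (y = -(-776)*(-1)/173 = -1*776/173 = -776/173 ≈ -4.4855)
t(k, Q) = k (t(k, Q) = k*1 = k)
t(7, 2 - 1*6)*y = 7*(-776/173) = -5432/173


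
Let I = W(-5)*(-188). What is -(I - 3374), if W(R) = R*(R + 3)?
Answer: 5254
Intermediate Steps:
W(R) = R*(3 + R)
I = -1880 (I = -5*(3 - 5)*(-188) = -5*(-2)*(-188) = 10*(-188) = -1880)
-(I - 3374) = -(-1880 - 3374) = -1*(-5254) = 5254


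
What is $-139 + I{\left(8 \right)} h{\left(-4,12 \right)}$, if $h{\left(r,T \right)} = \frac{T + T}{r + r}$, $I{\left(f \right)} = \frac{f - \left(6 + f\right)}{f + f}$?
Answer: $- \frac{1103}{8} \approx -137.88$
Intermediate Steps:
$I{\left(f \right)} = - \frac{3}{f}$ ($I{\left(f \right)} = - \frac{6}{2 f} = - 6 \frac{1}{2 f} = - \frac{3}{f}$)
$h{\left(r,T \right)} = \frac{T}{r}$ ($h{\left(r,T \right)} = \frac{2 T}{2 r} = 2 T \frac{1}{2 r} = \frac{T}{r}$)
$-139 + I{\left(8 \right)} h{\left(-4,12 \right)} = -139 + - \frac{3}{8} \frac{12}{-4} = -139 + \left(-3\right) \frac{1}{8} \cdot 12 \left(- \frac{1}{4}\right) = -139 - - \frac{9}{8} = -139 + \frac{9}{8} = - \frac{1103}{8}$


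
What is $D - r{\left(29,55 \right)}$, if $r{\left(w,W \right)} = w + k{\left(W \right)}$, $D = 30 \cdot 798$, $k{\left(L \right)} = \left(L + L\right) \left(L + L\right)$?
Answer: $11811$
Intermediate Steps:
$k{\left(L \right)} = 4 L^{2}$ ($k{\left(L \right)} = 2 L 2 L = 4 L^{2}$)
$D = 23940$
$r{\left(w,W \right)} = w + 4 W^{2}$
$D - r{\left(29,55 \right)} = 23940 - \left(29 + 4 \cdot 55^{2}\right) = 23940 - \left(29 + 4 \cdot 3025\right) = 23940 - \left(29 + 12100\right) = 23940 - 12129 = 11811$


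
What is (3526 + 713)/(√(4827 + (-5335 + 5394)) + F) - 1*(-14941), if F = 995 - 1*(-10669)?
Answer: 1016341498553/68022005 - 4239*√4886/136044010 ≈ 14941.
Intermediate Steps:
F = 11664 (F = 995 + 10669 = 11664)
(3526 + 713)/(√(4827 + (-5335 + 5394)) + F) - 1*(-14941) = (3526 + 713)/(√(4827 + (-5335 + 5394)) + 11664) - 1*(-14941) = 4239/(√(4827 + 59) + 11664) + 14941 = 4239/(√4886 + 11664) + 14941 = 4239/(11664 + √4886) + 14941 = 14941 + 4239/(11664 + √4886)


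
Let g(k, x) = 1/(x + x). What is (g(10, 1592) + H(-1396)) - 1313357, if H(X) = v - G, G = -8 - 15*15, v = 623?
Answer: -4179003183/3184 ≈ -1.3125e+6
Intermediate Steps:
G = -233 (G = -8 - 225 = -233)
H(X) = 856 (H(X) = 623 - 1*(-233) = 623 + 233 = 856)
g(k, x) = 1/(2*x)
(g(10, 1592) + H(-1396)) - 1313357 = ((½)/1592 + 856) - 1313357 = ((½)*(1/1592) + 856) - 1313357 = (1/3184 + 856) - 1313357 = 2725505/3184 - 1313357 = -4179003183/3184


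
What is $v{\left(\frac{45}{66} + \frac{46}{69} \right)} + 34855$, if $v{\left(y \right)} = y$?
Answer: $\frac{2300519}{66} \approx 34856.0$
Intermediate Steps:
$v{\left(\frac{45}{66} + \frac{46}{69} \right)} + 34855 = \left(\frac{45}{66} + \frac{46}{69}\right) + 34855 = \left(45 \cdot \frac{1}{66} + 46 \cdot \frac{1}{69}\right) + 34855 = \left(\frac{15}{22} + \frac{2}{3}\right) + 34855 = \frac{89}{66} + 34855 = \frac{2300519}{66}$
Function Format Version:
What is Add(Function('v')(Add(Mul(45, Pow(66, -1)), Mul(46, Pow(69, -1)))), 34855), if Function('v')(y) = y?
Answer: Rational(2300519, 66) ≈ 34856.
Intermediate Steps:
Add(Function('v')(Add(Mul(45, Pow(66, -1)), Mul(46, Pow(69, -1)))), 34855) = Add(Add(Mul(45, Pow(66, -1)), Mul(46, Pow(69, -1))), 34855) = Add(Add(Mul(45, Rational(1, 66)), Mul(46, Rational(1, 69))), 34855) = Add(Add(Rational(15, 22), Rational(2, 3)), 34855) = Add(Rational(89, 66), 34855) = Rational(2300519, 66)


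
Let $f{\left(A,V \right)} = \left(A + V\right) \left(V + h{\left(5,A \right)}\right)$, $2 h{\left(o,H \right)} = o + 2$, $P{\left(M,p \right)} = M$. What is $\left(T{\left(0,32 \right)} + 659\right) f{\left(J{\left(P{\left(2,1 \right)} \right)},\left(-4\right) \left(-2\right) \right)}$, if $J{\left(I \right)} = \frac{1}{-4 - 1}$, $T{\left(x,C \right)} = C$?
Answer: $\frac{619827}{10} \approx 61983.0$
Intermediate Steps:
$J{\left(I \right)} = - \frac{1}{5}$ ($J{\left(I \right)} = \frac{1}{-5} = - \frac{1}{5}$)
$h{\left(o,H \right)} = 1 + \frac{o}{2}$ ($h{\left(o,H \right)} = \frac{o + 2}{2} = \frac{2 + o}{2} = 1 + \frac{o}{2}$)
$f{\left(A,V \right)} = \left(\frac{7}{2} + V\right) \left(A + V\right)$ ($f{\left(A,V \right)} = \left(A + V\right) \left(V + \left(1 + \frac{1}{2} \cdot 5\right)\right) = \left(A + V\right) \left(V + \left(1 + \frac{5}{2}\right)\right) = \left(A + V\right) \left(V + \frac{7}{2}\right) = \left(A + V\right) \left(\frac{7}{2} + V\right) = \left(\frac{7}{2} + V\right) \left(A + V\right)$)
$\left(T{\left(0,32 \right)} + 659\right) f{\left(J{\left(P{\left(2,1 \right)} \right)},\left(-4\right) \left(-2\right) \right)} = \left(32 + 659\right) \left(\left(\left(-4\right) \left(-2\right)\right)^{2} + \frac{7}{2} \left(- \frac{1}{5}\right) + \frac{7 \left(\left(-4\right) \left(-2\right)\right)}{2} - \frac{\left(-4\right) \left(-2\right)}{5}\right) = 691 \left(8^{2} - \frac{7}{10} + \frac{7}{2} \cdot 8 - \frac{8}{5}\right) = 691 \left(64 - \frac{7}{10} + 28 - \frac{8}{5}\right) = 691 \cdot \frac{897}{10} = \frac{619827}{10}$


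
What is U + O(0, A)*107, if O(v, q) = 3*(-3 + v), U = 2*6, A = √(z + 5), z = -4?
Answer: -951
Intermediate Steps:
A = 1 (A = √(-4 + 5) = √1 = 1)
U = 12
O(v, q) = -9 + 3*v
U + O(0, A)*107 = 12 + (-9 + 3*0)*107 = 12 + (-9 + 0)*107 = 12 - 9*107 = 12 - 963 = -951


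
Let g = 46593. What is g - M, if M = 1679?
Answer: 44914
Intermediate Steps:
g - M = 46593 - 1*1679 = 46593 - 1679 = 44914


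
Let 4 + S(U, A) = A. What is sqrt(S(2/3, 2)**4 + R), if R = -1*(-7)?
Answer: sqrt(23) ≈ 4.7958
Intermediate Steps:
S(U, A) = -4 + A
R = 7
sqrt(S(2/3, 2)**4 + R) = sqrt((-4 + 2)**4 + 7) = sqrt((-2)**4 + 7) = sqrt(16 + 7) = sqrt(23)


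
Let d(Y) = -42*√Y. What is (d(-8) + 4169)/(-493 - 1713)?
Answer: -4169/2206 + 42*I*√2/1103 ≈ -1.8898 + 0.05385*I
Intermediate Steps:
(d(-8) + 4169)/(-493 - 1713) = (-84*I*√2 + 4169)/(-493 - 1713) = (-84*I*√2 + 4169)/(-2206) = (-84*I*√2 + 4169)*(-1/2206) = (4169 - 84*I*√2)*(-1/2206) = -4169/2206 + 42*I*√2/1103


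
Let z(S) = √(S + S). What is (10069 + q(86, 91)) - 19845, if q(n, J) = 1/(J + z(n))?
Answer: -79273493/8109 - 2*√43/8109 ≈ -9776.0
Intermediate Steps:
z(S) = √2*√S (z(S) = √(2*S) = √2*√S)
q(n, J) = 1/(J + √2*√n)
(10069 + q(86, 91)) - 19845 = (10069 + 1/(91 + √2*√86)) - 19845 = (10069 + 1/(91 + 2*√43)) - 19845 = -9776 + 1/(91 + 2*√43)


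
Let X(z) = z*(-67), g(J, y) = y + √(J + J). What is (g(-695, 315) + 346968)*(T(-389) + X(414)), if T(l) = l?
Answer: -9768028941 - 28127*I*√1390 ≈ -9.768e+9 - 1.0487e+6*I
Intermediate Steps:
g(J, y) = y + √2*√J (g(J, y) = y + √(2*J) = y + √2*√J)
X(z) = -67*z
(g(-695, 315) + 346968)*(T(-389) + X(414)) = ((315 + √2*√(-695)) + 346968)*(-389 - 67*414) = ((315 + √2*(I*√695)) + 346968)*(-389 - 27738) = ((315 + I*√1390) + 346968)*(-28127) = (347283 + I*√1390)*(-28127) = -9768028941 - 28127*I*√1390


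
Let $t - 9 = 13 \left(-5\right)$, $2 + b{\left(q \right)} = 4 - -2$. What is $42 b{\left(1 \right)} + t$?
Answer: $112$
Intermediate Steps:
$b{\left(q \right)} = 4$ ($b{\left(q \right)} = -2 + \left(4 - -2\right) = -2 + \left(4 + 2\right) = -2 + 6 = 4$)
$t = -56$ ($t = 9 + 13 \left(-5\right) = 9 - 65 = -56$)
$42 b{\left(1 \right)} + t = 42 \cdot 4 - 56 = 168 - 56 = 112$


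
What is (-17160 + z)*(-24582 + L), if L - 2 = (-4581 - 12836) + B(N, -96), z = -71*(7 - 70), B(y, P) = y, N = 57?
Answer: 532092780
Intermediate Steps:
z = 4473 (z = -71*(-63) = 4473)
L = -17358 (L = 2 + ((-4581 - 12836) + 57) = 2 + (-17417 + 57) = 2 - 17360 = -17358)
(-17160 + z)*(-24582 + L) = (-17160 + 4473)*(-24582 - 17358) = -12687*(-41940) = 532092780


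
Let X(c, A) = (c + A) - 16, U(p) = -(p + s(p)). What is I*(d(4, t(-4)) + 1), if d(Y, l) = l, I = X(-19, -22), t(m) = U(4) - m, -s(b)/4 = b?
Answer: -969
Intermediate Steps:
s(b) = -4*b
U(p) = 3*p (U(p) = -(p - 4*p) = -(-3)*p = 3*p)
t(m) = 12 - m (t(m) = 3*4 - m = 12 - m)
X(c, A) = -16 + A + c (X(c, A) = (A + c) - 16 = -16 + A + c)
I = -57 (I = -16 - 22 - 19 = -57)
I*(d(4, t(-4)) + 1) = -57*((12 - 1*(-4)) + 1) = -57*((12 + 4) + 1) = -57*(16 + 1) = -57*17 = -969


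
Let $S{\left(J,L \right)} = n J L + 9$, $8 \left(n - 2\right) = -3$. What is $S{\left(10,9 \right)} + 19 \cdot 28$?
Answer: $\frac{2749}{4} \approx 687.25$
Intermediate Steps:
$n = \frac{13}{8}$ ($n = 2 + \frac{1}{8} \left(-3\right) = 2 - \frac{3}{8} = \frac{13}{8} \approx 1.625$)
$S{\left(J,L \right)} = 9 + \frac{13 J L}{8}$ ($S{\left(J,L \right)} = \frac{13 J}{8} L + 9 = \frac{13 J L}{8} + 9 = 9 + \frac{13 J L}{8}$)
$S{\left(10,9 \right)} + 19 \cdot 28 = \left(9 + \frac{13}{8} \cdot 10 \cdot 9\right) + 19 \cdot 28 = \left(9 + \frac{585}{4}\right) + 532 = \frac{621}{4} + 532 = \frac{2749}{4}$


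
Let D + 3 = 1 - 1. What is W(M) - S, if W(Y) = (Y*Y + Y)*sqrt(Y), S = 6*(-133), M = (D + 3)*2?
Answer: 798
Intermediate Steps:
D = -3 (D = -3 + (1 - 1) = -3 + 0 = -3)
M = 0 (M = (-3 + 3)*2 = 0*2 = 0)
S = -798
W(Y) = sqrt(Y)*(Y + Y**2) (W(Y) = (Y**2 + Y)*sqrt(Y) = (Y + Y**2)*sqrt(Y) = sqrt(Y)*(Y + Y**2))
W(M) - S = 0**(3/2)*(1 + 0) - 1*(-798) = 0*1 + 798 = 0 + 798 = 798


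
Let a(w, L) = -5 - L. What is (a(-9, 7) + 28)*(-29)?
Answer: -464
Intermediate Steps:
(a(-9, 7) + 28)*(-29) = ((-5 - 1*7) + 28)*(-29) = ((-5 - 7) + 28)*(-29) = (-12 + 28)*(-29) = 16*(-29) = -464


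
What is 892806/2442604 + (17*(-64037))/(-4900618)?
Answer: 879298838003/1496283641159 ≈ 0.58766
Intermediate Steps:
892806/2442604 + (17*(-64037))/(-4900618) = 892806*(1/2442604) - 1088629*(-1/4900618) = 446403/1221302 + 1088629/4900618 = 879298838003/1496283641159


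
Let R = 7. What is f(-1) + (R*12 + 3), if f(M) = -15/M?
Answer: 102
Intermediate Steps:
f(-1) + (R*12 + 3) = -15/(-1) + (7*12 + 3) = -15*(-1) + (84 + 3) = 15 + 87 = 102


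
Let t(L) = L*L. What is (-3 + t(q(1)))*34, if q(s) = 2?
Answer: 34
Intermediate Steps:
t(L) = L**2
(-3 + t(q(1)))*34 = (-3 + 2**2)*34 = (-3 + 4)*34 = 1*34 = 34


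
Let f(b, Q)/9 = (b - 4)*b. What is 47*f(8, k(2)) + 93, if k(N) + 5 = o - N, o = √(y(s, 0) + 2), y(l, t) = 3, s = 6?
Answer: 13629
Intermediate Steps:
o = √5 (o = √(3 + 2) = √5 ≈ 2.2361)
k(N) = -5 + √5 - N (k(N) = -5 + (√5 - N) = -5 + √5 - N)
f(b, Q) = 9*b*(-4 + b) (f(b, Q) = 9*((b - 4)*b) = 9*((-4 + b)*b) = 9*(b*(-4 + b)) = 9*b*(-4 + b))
47*f(8, k(2)) + 93 = 47*(9*8*(-4 + 8)) + 93 = 47*(9*8*4) + 93 = 47*288 + 93 = 13536 + 93 = 13629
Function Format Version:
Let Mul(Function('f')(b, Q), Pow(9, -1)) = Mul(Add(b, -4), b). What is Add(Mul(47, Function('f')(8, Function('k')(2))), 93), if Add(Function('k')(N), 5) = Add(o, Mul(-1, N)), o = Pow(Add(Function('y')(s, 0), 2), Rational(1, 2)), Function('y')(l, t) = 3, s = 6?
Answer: 13629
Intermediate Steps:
o = Pow(5, Rational(1, 2)) (o = Pow(Add(3, 2), Rational(1, 2)) = Pow(5, Rational(1, 2)) ≈ 2.2361)
Function('k')(N) = Add(-5, Pow(5, Rational(1, 2)), Mul(-1, N)) (Function('k')(N) = Add(-5, Add(Pow(5, Rational(1, 2)), Mul(-1, N))) = Add(-5, Pow(5, Rational(1, 2)), Mul(-1, N)))
Function('f')(b, Q) = Mul(9, b, Add(-4, b)) (Function('f')(b, Q) = Mul(9, Mul(Add(b, -4), b)) = Mul(9, Mul(Add(-4, b), b)) = Mul(9, Mul(b, Add(-4, b))) = Mul(9, b, Add(-4, b)))
Add(Mul(47, Function('f')(8, Function('k')(2))), 93) = Add(Mul(47, Mul(9, 8, Add(-4, 8))), 93) = Add(Mul(47, Mul(9, 8, 4)), 93) = Add(Mul(47, 288), 93) = Add(13536, 93) = 13629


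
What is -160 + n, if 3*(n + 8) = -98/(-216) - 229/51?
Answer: -932755/5508 ≈ -169.35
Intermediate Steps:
n = -51475/5508 (n = -8 + (-98/(-216) - 229/51)/3 = -8 + (-98*(-1/216) - 229*1/51)/3 = -8 + (49/108 - 229/51)/3 = -8 + (⅓)*(-7411/1836) = -8 - 7411/5508 = -51475/5508 ≈ -9.3455)
-160 + n = -160 - 51475/5508 = -932755/5508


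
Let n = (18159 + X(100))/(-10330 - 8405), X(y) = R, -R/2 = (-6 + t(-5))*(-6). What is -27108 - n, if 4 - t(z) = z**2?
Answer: -33856703/1249 ≈ -27107.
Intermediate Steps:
t(z) = 4 - z**2
R = -324 (R = -2*(-6 + (4 - 1*(-5)**2))*(-6) = -2*(-6 + (4 - 1*25))*(-6) = -2*(-6 + (4 - 25))*(-6) = -2*(-6 - 21)*(-6) = -(-54)*(-6) = -2*162 = -324)
X(y) = -324
n = -1189/1249 (n = (18159 - 324)/(-10330 - 8405) = 17835/(-18735) = 17835*(-1/18735) = -1189/1249 ≈ -0.95196)
-27108 - n = -27108 - 1*(-1189/1249) = -27108 + 1189/1249 = -33856703/1249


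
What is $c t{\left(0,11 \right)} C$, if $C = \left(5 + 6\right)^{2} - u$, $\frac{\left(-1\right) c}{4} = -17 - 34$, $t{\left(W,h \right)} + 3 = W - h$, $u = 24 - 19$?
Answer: $-331296$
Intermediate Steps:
$u = 5$ ($u = 24 - 19 = 5$)
$t{\left(W,h \right)} = -3 + W - h$ ($t{\left(W,h \right)} = -3 + \left(W - h\right) = -3 + W - h$)
$c = 204$ ($c = - 4 \left(-17 - 34\right) = \left(-4\right) \left(-51\right) = 204$)
$C = 116$ ($C = \left(5 + 6\right)^{2} - 5 = 11^{2} - 5 = 121 - 5 = 116$)
$c t{\left(0,11 \right)} C = 204 \left(-3 + 0 - 11\right) 116 = 204 \left(-14\right) 116 = \left(-2856\right) 116 = -331296$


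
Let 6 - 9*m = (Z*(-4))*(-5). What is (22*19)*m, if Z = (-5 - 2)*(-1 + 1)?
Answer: 836/3 ≈ 278.67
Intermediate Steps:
Z = 0 (Z = -7*0 = 0)
m = ⅔ (m = ⅔ - 0*(-4)*(-5)/9 = ⅔ - 0*(-5) = ⅔ - ⅑*0 = ⅔ + 0 = ⅔ ≈ 0.66667)
(22*19)*m = (22*19)*(⅔) = 418*(⅔) = 836/3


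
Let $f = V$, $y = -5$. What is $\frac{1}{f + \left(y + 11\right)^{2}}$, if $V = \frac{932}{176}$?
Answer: $\frac{44}{1817} \approx 0.024216$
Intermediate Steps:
$V = \frac{233}{44}$ ($V = 932 \cdot \frac{1}{176} = \frac{233}{44} \approx 5.2955$)
$f = \frac{233}{44} \approx 5.2955$
$\frac{1}{f + \left(y + 11\right)^{2}} = \frac{1}{\frac{233}{44} + \left(-5 + 11\right)^{2}} = \frac{1}{\frac{233}{44} + 6^{2}} = \frac{1}{\frac{233}{44} + 36} = \frac{1}{\frac{1817}{44}} = \frac{44}{1817}$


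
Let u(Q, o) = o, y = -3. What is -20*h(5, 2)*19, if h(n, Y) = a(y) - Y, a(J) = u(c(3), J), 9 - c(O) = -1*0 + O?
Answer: 1900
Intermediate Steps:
c(O) = 9 - O (c(O) = 9 - (-1*0 + O) = 9 - (0 + O) = 9 - O)
a(J) = J
h(n, Y) = -3 - Y
-20*h(5, 2)*19 = -20*(-3 - 1*2)*19 = -20*(-3 - 2)*19 = -20*(-5)*19 = 100*19 = 1900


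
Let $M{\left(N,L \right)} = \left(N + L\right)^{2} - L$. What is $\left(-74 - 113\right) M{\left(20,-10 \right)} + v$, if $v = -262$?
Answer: $-20832$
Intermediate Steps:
$M{\left(N,L \right)} = \left(L + N\right)^{2} - L$
$\left(-74 - 113\right) M{\left(20,-10 \right)} + v = \left(-74 - 113\right) \left(\left(-10 + 20\right)^{2} - -10\right) - 262 = - 187 \left(10^{2} + 10\right) - 262 = - 187 \left(100 + 10\right) - 262 = \left(-187\right) 110 - 262 = -20570 - 262 = -20832$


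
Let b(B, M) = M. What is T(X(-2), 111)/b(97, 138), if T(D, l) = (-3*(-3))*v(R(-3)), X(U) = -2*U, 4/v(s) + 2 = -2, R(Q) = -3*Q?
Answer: -3/46 ≈ -0.065217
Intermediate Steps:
v(s) = -1 (v(s) = 4/(-2 - 2) = 4/(-4) = 4*(-¼) = -1)
T(D, l) = -9 (T(D, l) = -3*(-3)*(-1) = 9*(-1) = -9)
T(X(-2), 111)/b(97, 138) = -9/138 = -9*1/138 = -3/46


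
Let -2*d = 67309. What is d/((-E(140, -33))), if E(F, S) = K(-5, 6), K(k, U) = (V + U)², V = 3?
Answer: 67309/162 ≈ 415.49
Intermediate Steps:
d = -67309/2 (d = -½*67309 = -67309/2 ≈ -33655.)
K(k, U) = (3 + U)²
E(F, S) = 81 (E(F, S) = (3 + 6)² = 9² = 81)
d/((-E(140, -33))) = -67309/(2*((-1*81))) = -67309/2/(-81) = -67309/2*(-1/81) = 67309/162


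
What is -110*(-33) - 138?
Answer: 3492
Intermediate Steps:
-110*(-33) - 138 = 3630 - 138 = 3492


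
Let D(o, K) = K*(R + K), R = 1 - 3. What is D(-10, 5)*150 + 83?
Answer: 2333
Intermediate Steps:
R = -2
D(o, K) = K*(-2 + K)
D(-10, 5)*150 + 83 = (5*(-2 + 5))*150 + 83 = (5*3)*150 + 83 = 15*150 + 83 = 2250 + 83 = 2333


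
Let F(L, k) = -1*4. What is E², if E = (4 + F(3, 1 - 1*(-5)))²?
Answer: 0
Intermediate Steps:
F(L, k) = -4
E = 0 (E = (4 - 4)² = 0² = 0)
E² = 0² = 0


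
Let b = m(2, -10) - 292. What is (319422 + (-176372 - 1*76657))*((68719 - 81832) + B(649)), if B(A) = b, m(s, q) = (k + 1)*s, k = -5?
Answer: -890529309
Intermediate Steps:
m(s, q) = -4*s (m(s, q) = (-5 + 1)*s = -4*s)
b = -300 (b = -4*2 - 292 = -8 - 292 = -300)
B(A) = -300
(319422 + (-176372 - 1*76657))*((68719 - 81832) + B(649)) = (319422 + (-176372 - 1*76657))*((68719 - 81832) - 300) = (319422 + (-176372 - 76657))*(-13113 - 300) = (319422 - 253029)*(-13413) = 66393*(-13413) = -890529309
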